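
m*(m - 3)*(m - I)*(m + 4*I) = m^4 - 3*m^3 + 3*I*m^3 + 4*m^2 - 9*I*m^2 - 12*m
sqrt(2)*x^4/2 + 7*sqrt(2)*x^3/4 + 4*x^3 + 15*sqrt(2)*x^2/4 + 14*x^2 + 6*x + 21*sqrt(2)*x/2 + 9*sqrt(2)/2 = (x + 1/2)*(x + 3)*(x + 3*sqrt(2))*(sqrt(2)*x/2 + 1)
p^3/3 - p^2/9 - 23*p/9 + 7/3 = (p/3 + 1)*(p - 7/3)*(p - 1)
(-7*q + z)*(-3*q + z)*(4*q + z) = 84*q^3 - 19*q^2*z - 6*q*z^2 + z^3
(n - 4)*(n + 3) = n^2 - n - 12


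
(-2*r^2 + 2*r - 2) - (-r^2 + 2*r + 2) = -r^2 - 4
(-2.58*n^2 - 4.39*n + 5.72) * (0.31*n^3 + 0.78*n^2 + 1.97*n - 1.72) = -0.7998*n^5 - 3.3733*n^4 - 6.7336*n^3 + 0.250900000000001*n^2 + 18.8192*n - 9.8384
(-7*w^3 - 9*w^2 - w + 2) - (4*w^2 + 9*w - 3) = -7*w^3 - 13*w^2 - 10*w + 5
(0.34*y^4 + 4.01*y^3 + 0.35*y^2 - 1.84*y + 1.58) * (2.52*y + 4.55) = 0.8568*y^5 + 11.6522*y^4 + 19.1275*y^3 - 3.0443*y^2 - 4.3904*y + 7.189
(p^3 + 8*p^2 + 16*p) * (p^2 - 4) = p^5 + 8*p^4 + 12*p^3 - 32*p^2 - 64*p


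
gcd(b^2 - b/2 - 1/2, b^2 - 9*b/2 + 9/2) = 1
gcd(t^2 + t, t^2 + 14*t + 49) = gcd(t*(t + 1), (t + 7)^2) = 1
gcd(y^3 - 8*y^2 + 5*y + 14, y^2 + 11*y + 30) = 1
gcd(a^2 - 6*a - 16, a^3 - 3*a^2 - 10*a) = a + 2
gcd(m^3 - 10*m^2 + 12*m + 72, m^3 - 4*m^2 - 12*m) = m^2 - 4*m - 12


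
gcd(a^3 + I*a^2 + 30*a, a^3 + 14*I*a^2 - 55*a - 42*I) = a + 6*I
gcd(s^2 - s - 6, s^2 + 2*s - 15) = s - 3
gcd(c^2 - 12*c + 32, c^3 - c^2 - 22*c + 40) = c - 4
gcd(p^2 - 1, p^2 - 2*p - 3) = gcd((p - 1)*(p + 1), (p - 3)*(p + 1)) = p + 1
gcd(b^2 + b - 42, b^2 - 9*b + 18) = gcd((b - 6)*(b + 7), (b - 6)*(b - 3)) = b - 6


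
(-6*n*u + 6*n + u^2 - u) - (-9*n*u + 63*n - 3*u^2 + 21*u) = 3*n*u - 57*n + 4*u^2 - 22*u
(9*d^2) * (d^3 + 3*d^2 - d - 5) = 9*d^5 + 27*d^4 - 9*d^3 - 45*d^2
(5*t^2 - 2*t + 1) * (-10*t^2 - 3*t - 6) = -50*t^4 + 5*t^3 - 34*t^2 + 9*t - 6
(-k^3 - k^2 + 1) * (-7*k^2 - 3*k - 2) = 7*k^5 + 10*k^4 + 5*k^3 - 5*k^2 - 3*k - 2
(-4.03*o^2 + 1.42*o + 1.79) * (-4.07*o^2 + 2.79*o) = 16.4021*o^4 - 17.0231*o^3 - 3.3235*o^2 + 4.9941*o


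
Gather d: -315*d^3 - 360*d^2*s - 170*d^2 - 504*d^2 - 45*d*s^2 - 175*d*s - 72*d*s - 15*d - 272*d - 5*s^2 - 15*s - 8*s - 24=-315*d^3 + d^2*(-360*s - 674) + d*(-45*s^2 - 247*s - 287) - 5*s^2 - 23*s - 24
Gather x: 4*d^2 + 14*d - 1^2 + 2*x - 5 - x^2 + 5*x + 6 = 4*d^2 + 14*d - x^2 + 7*x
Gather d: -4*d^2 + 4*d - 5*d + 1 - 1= -4*d^2 - d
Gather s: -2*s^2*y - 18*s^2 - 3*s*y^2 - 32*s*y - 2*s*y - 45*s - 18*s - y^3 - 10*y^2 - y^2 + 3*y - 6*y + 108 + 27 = s^2*(-2*y - 18) + s*(-3*y^2 - 34*y - 63) - y^3 - 11*y^2 - 3*y + 135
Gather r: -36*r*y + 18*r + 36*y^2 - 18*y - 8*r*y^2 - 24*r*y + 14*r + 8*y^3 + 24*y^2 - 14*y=r*(-8*y^2 - 60*y + 32) + 8*y^3 + 60*y^2 - 32*y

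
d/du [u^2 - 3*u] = 2*u - 3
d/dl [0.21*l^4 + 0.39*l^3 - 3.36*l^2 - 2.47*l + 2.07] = 0.84*l^3 + 1.17*l^2 - 6.72*l - 2.47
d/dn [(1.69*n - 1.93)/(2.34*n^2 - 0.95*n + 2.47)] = (-3.9546*n^2 + 9.0324*n + 2.3408)/(5.4756*n^4 - 4.446*n^3 + 12.4621*n^2 - 4.693*n + 6.1009)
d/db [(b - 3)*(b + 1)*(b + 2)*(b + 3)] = 4*b^3 + 9*b^2 - 14*b - 27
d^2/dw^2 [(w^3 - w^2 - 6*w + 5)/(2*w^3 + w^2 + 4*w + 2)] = 6*(-2*w^6 - 32*w^5 + 28*w^4 + 56*w^3 + 103*w^2 + 16*w + 38)/(8*w^9 + 12*w^8 + 54*w^7 + 73*w^6 + 132*w^5 + 150*w^4 + 136*w^3 + 108*w^2 + 48*w + 8)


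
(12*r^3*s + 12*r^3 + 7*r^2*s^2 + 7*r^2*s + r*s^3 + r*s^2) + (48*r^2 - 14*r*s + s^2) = 12*r^3*s + 12*r^3 + 7*r^2*s^2 + 7*r^2*s + 48*r^2 + r*s^3 + r*s^2 - 14*r*s + s^2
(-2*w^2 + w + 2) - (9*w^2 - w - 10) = -11*w^2 + 2*w + 12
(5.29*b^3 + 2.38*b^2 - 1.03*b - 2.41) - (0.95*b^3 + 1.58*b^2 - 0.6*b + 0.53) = 4.34*b^3 + 0.8*b^2 - 0.43*b - 2.94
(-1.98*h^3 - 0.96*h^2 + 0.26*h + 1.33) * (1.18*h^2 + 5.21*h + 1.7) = -2.3364*h^5 - 11.4486*h^4 - 8.0608*h^3 + 1.292*h^2 + 7.3713*h + 2.261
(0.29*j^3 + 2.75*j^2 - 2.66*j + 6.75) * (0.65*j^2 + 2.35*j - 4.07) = 0.1885*j^5 + 2.469*j^4 + 3.5532*j^3 - 13.056*j^2 + 26.6887*j - 27.4725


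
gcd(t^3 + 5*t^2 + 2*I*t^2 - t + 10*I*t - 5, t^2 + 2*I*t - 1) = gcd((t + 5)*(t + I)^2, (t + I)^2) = t^2 + 2*I*t - 1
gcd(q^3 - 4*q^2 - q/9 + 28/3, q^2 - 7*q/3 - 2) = q - 3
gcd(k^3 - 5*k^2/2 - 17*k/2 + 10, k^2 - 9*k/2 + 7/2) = k - 1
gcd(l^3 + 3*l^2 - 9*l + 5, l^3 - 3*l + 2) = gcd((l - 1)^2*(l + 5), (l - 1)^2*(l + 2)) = l^2 - 2*l + 1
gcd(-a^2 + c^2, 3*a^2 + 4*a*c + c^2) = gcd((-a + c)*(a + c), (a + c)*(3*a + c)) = a + c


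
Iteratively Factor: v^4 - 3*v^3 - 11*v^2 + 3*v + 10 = (v - 5)*(v^3 + 2*v^2 - v - 2) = (v - 5)*(v + 1)*(v^2 + v - 2) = (v - 5)*(v - 1)*(v + 1)*(v + 2)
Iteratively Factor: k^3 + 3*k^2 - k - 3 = (k - 1)*(k^2 + 4*k + 3) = (k - 1)*(k + 3)*(k + 1)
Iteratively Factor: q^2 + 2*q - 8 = (q + 4)*(q - 2)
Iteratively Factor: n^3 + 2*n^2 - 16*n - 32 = (n + 4)*(n^2 - 2*n - 8) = (n - 4)*(n + 4)*(n + 2)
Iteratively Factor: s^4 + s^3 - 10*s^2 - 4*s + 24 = (s - 2)*(s^3 + 3*s^2 - 4*s - 12) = (s - 2)*(s + 3)*(s^2 - 4) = (s - 2)^2*(s + 3)*(s + 2)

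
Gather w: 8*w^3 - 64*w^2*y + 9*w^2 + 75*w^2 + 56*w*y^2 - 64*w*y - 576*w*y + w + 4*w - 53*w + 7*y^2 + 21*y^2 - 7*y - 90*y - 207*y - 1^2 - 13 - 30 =8*w^3 + w^2*(84 - 64*y) + w*(56*y^2 - 640*y - 48) + 28*y^2 - 304*y - 44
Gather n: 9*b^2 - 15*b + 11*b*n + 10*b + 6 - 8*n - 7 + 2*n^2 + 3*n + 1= 9*b^2 - 5*b + 2*n^2 + n*(11*b - 5)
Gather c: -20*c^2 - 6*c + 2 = -20*c^2 - 6*c + 2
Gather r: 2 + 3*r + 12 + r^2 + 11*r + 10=r^2 + 14*r + 24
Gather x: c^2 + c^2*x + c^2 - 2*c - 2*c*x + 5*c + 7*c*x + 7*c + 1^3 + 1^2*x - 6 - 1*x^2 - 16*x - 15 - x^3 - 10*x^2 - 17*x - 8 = 2*c^2 + 10*c - x^3 - 11*x^2 + x*(c^2 + 5*c - 32) - 28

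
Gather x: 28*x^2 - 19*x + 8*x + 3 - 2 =28*x^2 - 11*x + 1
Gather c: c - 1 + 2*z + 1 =c + 2*z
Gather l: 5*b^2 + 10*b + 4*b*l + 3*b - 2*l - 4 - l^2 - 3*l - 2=5*b^2 + 13*b - l^2 + l*(4*b - 5) - 6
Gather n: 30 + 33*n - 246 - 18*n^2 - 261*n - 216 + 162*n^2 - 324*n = 144*n^2 - 552*n - 432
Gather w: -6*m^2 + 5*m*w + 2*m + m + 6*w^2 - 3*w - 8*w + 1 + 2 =-6*m^2 + 3*m + 6*w^2 + w*(5*m - 11) + 3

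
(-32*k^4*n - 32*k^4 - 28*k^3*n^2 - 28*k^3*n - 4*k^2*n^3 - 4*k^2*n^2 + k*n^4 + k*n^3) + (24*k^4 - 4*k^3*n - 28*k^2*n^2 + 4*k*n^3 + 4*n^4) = -32*k^4*n - 8*k^4 - 28*k^3*n^2 - 32*k^3*n - 4*k^2*n^3 - 32*k^2*n^2 + k*n^4 + 5*k*n^3 + 4*n^4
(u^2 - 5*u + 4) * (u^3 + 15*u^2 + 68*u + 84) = u^5 + 10*u^4 - 3*u^3 - 196*u^2 - 148*u + 336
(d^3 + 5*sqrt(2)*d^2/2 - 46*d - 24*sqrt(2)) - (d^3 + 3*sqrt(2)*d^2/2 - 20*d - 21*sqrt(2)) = sqrt(2)*d^2 - 26*d - 3*sqrt(2)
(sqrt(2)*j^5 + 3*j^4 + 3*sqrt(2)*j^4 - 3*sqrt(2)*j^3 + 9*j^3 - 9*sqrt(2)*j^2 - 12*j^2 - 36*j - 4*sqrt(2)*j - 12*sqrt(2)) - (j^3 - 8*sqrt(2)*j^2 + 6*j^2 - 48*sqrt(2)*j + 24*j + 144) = sqrt(2)*j^5 + 3*j^4 + 3*sqrt(2)*j^4 - 3*sqrt(2)*j^3 + 8*j^3 - 18*j^2 - sqrt(2)*j^2 - 60*j + 44*sqrt(2)*j - 144 - 12*sqrt(2)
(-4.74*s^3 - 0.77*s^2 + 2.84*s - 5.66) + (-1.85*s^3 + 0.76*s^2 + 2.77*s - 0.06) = -6.59*s^3 - 0.01*s^2 + 5.61*s - 5.72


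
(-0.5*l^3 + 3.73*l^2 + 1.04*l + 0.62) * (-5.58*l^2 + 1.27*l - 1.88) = 2.79*l^5 - 21.4484*l^4 - 0.126100000000001*l^3 - 9.1512*l^2 - 1.1678*l - 1.1656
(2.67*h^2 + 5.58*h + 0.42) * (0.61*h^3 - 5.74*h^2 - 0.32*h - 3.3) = 1.6287*h^5 - 11.922*h^4 - 32.6274*h^3 - 13.0074*h^2 - 18.5484*h - 1.386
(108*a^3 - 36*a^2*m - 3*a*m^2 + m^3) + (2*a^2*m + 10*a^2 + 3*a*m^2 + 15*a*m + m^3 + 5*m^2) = 108*a^3 - 34*a^2*m + 10*a^2 + 15*a*m + 2*m^3 + 5*m^2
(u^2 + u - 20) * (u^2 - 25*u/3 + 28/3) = u^4 - 22*u^3/3 - 19*u^2 + 176*u - 560/3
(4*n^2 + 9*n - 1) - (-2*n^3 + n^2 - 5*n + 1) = 2*n^3 + 3*n^2 + 14*n - 2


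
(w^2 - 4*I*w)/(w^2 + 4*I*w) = (w - 4*I)/(w + 4*I)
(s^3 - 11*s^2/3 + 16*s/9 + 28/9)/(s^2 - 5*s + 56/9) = (3*s^2 - 4*s - 4)/(3*s - 8)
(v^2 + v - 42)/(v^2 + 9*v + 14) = (v - 6)/(v + 2)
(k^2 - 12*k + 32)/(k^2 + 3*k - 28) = (k - 8)/(k + 7)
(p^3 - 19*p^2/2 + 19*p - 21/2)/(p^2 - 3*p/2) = p - 8 + 7/p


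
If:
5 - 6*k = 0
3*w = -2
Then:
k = 5/6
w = -2/3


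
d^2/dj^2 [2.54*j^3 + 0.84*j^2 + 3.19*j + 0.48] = 15.24*j + 1.68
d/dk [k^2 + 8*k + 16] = 2*k + 8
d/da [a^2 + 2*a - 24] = 2*a + 2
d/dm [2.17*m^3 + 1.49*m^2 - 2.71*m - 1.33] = 6.51*m^2 + 2.98*m - 2.71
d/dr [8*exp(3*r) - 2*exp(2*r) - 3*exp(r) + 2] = (24*exp(2*r) - 4*exp(r) - 3)*exp(r)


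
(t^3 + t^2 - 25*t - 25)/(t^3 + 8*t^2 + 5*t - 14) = (t^3 + t^2 - 25*t - 25)/(t^3 + 8*t^2 + 5*t - 14)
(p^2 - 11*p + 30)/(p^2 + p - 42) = (p - 5)/(p + 7)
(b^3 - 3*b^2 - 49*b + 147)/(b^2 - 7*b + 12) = (b^2 - 49)/(b - 4)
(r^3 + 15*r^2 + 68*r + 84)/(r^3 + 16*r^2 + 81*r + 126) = (r + 2)/(r + 3)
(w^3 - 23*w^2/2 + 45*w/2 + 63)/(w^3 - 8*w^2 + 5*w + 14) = (w^2 - 9*w/2 - 9)/(w^2 - w - 2)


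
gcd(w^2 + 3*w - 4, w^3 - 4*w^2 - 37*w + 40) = w - 1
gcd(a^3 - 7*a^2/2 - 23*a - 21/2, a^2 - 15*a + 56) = a - 7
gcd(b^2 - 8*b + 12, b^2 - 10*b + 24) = b - 6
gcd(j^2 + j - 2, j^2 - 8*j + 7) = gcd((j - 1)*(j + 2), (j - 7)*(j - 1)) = j - 1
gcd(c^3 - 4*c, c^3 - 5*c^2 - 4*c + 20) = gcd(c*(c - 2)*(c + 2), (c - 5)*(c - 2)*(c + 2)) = c^2 - 4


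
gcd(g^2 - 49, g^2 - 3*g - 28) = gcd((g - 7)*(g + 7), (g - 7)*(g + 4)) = g - 7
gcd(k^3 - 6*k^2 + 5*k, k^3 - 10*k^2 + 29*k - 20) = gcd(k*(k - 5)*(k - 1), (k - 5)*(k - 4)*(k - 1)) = k^2 - 6*k + 5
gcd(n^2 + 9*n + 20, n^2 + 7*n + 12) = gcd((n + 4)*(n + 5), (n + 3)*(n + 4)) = n + 4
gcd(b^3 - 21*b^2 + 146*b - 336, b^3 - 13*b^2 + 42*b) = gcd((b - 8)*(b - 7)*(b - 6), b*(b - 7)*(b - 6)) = b^2 - 13*b + 42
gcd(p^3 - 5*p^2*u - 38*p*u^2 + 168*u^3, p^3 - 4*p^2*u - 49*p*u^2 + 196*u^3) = p^2 - 11*p*u + 28*u^2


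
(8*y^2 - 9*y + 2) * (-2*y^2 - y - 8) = -16*y^4 + 10*y^3 - 59*y^2 + 70*y - 16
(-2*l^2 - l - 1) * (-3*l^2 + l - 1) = 6*l^4 + l^3 + 4*l^2 + 1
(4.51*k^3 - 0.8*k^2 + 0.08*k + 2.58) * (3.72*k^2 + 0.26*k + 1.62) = 16.7772*k^5 - 1.8034*k^4 + 7.3958*k^3 + 8.3224*k^2 + 0.8004*k + 4.1796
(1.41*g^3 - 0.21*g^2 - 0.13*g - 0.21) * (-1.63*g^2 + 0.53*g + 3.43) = -2.2983*g^5 + 1.0896*g^4 + 4.9369*g^3 - 0.4469*g^2 - 0.5572*g - 0.7203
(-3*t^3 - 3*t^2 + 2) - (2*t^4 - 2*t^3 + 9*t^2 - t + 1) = -2*t^4 - t^3 - 12*t^2 + t + 1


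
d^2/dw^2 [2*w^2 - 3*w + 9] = 4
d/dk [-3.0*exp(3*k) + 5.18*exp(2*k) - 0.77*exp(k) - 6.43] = (-9.0*exp(2*k) + 10.36*exp(k) - 0.77)*exp(k)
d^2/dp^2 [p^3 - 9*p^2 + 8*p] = 6*p - 18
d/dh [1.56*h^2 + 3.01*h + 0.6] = 3.12*h + 3.01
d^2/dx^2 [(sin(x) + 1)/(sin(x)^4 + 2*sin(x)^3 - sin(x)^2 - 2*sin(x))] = (-9*sin(x)^2 - 20*sin(x) - 8 + 14/sin(x) + 4/sin(x)^2 - 8/sin(x)^3)/((sin(x) - 1)^2*(sin(x) + 2)^3)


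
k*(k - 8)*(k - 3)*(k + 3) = k^4 - 8*k^3 - 9*k^2 + 72*k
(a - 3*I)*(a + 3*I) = a^2 + 9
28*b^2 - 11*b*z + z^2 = (-7*b + z)*(-4*b + z)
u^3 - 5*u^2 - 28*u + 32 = (u - 8)*(u - 1)*(u + 4)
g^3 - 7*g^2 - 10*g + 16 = (g - 8)*(g - 1)*(g + 2)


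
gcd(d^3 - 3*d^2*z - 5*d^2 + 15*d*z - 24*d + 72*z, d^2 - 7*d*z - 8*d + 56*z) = d - 8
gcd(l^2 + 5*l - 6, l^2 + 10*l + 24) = l + 6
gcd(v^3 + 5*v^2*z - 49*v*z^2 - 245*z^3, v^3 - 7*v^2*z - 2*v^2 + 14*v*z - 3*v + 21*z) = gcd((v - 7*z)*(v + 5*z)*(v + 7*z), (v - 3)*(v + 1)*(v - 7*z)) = -v + 7*z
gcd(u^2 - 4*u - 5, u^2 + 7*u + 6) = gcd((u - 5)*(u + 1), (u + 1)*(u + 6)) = u + 1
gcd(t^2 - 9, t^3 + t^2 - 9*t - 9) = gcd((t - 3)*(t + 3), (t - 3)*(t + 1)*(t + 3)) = t^2 - 9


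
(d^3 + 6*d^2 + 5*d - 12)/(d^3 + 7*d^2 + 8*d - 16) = (d + 3)/(d + 4)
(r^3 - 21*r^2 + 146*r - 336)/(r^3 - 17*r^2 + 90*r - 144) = (r - 7)/(r - 3)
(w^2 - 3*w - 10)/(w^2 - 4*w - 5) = (w + 2)/(w + 1)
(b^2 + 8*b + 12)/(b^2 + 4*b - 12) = (b + 2)/(b - 2)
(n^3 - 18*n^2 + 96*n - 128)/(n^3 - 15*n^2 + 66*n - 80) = (n - 8)/(n - 5)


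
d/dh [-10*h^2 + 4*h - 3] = 4 - 20*h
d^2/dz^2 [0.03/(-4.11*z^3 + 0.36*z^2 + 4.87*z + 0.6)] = ((0.7398*z - 0.0216)*(-4.11*z^3 + 0.36*z^2 + 4.87*z + 0.6) + 0.03*(-24.66*z^2 + 1.44*z + 9.74)*(-12.33*z^2 + 0.72*z + 4.87))/(-4.11*z^3 + 0.36*z^2 + 4.87*z + 0.6)^3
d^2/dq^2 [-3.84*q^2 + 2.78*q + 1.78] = -7.68000000000000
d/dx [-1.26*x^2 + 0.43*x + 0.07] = 0.43 - 2.52*x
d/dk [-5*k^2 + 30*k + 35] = 30 - 10*k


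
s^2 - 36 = (s - 6)*(s + 6)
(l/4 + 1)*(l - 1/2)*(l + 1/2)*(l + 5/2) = l^4/4 + 13*l^3/8 + 39*l^2/16 - 13*l/32 - 5/8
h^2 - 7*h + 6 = (h - 6)*(h - 1)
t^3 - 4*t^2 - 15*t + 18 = (t - 6)*(t - 1)*(t + 3)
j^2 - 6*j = j*(j - 6)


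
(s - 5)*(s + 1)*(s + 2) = s^3 - 2*s^2 - 13*s - 10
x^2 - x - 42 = (x - 7)*(x + 6)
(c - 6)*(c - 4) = c^2 - 10*c + 24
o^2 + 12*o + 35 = (o + 5)*(o + 7)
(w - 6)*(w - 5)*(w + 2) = w^3 - 9*w^2 + 8*w + 60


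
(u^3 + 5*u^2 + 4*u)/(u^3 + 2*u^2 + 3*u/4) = 4*(u^2 + 5*u + 4)/(4*u^2 + 8*u + 3)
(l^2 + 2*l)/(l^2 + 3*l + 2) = l/(l + 1)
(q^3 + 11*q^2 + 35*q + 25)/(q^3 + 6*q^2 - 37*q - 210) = (q^2 + 6*q + 5)/(q^2 + q - 42)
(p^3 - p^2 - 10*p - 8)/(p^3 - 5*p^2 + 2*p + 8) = (p + 2)/(p - 2)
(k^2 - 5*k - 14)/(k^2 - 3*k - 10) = (k - 7)/(k - 5)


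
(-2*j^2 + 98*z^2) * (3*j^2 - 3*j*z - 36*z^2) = -6*j^4 + 6*j^3*z + 366*j^2*z^2 - 294*j*z^3 - 3528*z^4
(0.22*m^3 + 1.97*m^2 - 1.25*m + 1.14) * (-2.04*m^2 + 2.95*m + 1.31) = -0.4488*m^5 - 3.3698*m^4 + 8.6497*m^3 - 3.4324*m^2 + 1.7255*m + 1.4934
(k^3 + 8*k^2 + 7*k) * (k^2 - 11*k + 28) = k^5 - 3*k^4 - 53*k^3 + 147*k^2 + 196*k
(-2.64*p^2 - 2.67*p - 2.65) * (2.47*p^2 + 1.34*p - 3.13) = -6.5208*p^4 - 10.1325*p^3 - 1.8601*p^2 + 4.8061*p + 8.2945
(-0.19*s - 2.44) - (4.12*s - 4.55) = 2.11 - 4.31*s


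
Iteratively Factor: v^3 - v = (v)*(v^2 - 1) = v*(v + 1)*(v - 1)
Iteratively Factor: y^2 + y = (y)*(y + 1)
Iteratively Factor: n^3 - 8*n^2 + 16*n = (n)*(n^2 - 8*n + 16) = n*(n - 4)*(n - 4)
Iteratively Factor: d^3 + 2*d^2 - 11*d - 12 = (d + 1)*(d^2 + d - 12) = (d + 1)*(d + 4)*(d - 3)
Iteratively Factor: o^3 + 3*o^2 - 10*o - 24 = (o + 2)*(o^2 + o - 12) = (o - 3)*(o + 2)*(o + 4)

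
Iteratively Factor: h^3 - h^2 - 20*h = (h - 5)*(h^2 + 4*h) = h*(h - 5)*(h + 4)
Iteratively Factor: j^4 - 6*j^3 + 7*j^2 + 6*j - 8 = (j + 1)*(j^3 - 7*j^2 + 14*j - 8) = (j - 2)*(j + 1)*(j^2 - 5*j + 4) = (j - 4)*(j - 2)*(j + 1)*(j - 1)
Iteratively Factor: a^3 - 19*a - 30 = (a + 2)*(a^2 - 2*a - 15) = (a - 5)*(a + 2)*(a + 3)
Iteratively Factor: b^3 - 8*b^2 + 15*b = (b - 3)*(b^2 - 5*b) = b*(b - 3)*(b - 5)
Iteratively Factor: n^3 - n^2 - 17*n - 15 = (n + 1)*(n^2 - 2*n - 15) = (n - 5)*(n + 1)*(n + 3)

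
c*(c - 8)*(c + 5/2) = c^3 - 11*c^2/2 - 20*c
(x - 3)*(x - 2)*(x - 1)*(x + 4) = x^4 - 2*x^3 - 13*x^2 + 38*x - 24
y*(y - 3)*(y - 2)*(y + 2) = y^4 - 3*y^3 - 4*y^2 + 12*y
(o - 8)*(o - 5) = o^2 - 13*o + 40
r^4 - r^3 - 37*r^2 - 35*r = r*(r - 7)*(r + 1)*(r + 5)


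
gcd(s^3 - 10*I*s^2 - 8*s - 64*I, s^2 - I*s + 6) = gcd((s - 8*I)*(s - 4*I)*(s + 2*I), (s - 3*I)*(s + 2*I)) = s + 2*I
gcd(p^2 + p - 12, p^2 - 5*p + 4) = 1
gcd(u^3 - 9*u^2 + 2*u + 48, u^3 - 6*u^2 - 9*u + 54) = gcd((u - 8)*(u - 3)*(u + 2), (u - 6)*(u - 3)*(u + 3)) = u - 3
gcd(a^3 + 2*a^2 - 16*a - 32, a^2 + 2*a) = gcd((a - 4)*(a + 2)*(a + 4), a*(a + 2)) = a + 2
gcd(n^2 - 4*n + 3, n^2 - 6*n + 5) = n - 1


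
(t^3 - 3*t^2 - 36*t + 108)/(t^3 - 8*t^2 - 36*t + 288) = (t - 3)/(t - 8)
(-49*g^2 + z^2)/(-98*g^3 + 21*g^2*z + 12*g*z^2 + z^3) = (-7*g + z)/(-14*g^2 + 5*g*z + z^2)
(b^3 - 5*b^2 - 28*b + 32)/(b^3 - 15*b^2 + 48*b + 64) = (b^2 + 3*b - 4)/(b^2 - 7*b - 8)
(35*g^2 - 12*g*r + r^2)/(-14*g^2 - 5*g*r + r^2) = (-5*g + r)/(2*g + r)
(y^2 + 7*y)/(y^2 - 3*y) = (y + 7)/(y - 3)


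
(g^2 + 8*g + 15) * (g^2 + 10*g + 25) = g^4 + 18*g^3 + 120*g^2 + 350*g + 375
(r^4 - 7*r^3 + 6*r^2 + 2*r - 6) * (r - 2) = r^5 - 9*r^4 + 20*r^3 - 10*r^2 - 10*r + 12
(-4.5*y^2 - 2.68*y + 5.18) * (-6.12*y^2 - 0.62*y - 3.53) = 27.54*y^4 + 19.1916*y^3 - 14.155*y^2 + 6.2488*y - 18.2854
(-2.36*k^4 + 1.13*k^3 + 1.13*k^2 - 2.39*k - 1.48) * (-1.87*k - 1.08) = 4.4132*k^5 + 0.4357*k^4 - 3.3335*k^3 + 3.2489*k^2 + 5.3488*k + 1.5984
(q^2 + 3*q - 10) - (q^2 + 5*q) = -2*q - 10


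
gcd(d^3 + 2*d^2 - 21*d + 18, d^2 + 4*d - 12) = d + 6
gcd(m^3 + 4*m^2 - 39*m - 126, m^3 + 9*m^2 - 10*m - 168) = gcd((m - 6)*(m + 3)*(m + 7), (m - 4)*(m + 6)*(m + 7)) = m + 7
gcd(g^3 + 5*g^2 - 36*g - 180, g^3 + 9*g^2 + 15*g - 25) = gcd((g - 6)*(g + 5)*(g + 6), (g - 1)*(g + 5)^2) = g + 5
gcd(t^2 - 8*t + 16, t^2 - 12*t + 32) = t - 4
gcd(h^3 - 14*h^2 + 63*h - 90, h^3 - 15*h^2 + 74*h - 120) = h^2 - 11*h + 30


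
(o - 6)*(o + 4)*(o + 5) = o^3 + 3*o^2 - 34*o - 120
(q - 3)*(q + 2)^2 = q^3 + q^2 - 8*q - 12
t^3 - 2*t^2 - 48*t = t*(t - 8)*(t + 6)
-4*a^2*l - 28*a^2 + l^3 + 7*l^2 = (-2*a + l)*(2*a + l)*(l + 7)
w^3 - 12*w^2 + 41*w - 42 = (w - 7)*(w - 3)*(w - 2)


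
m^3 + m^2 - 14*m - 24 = (m - 4)*(m + 2)*(m + 3)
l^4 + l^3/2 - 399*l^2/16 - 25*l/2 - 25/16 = (l - 5)*(l + 1/4)^2*(l + 5)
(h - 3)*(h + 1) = h^2 - 2*h - 3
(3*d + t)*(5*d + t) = 15*d^2 + 8*d*t + t^2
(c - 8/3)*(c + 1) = c^2 - 5*c/3 - 8/3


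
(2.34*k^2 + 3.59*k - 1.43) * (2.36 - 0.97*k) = -2.2698*k^3 + 2.0401*k^2 + 9.8595*k - 3.3748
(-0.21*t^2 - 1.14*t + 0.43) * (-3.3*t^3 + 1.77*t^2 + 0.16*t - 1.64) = 0.693*t^5 + 3.3903*t^4 - 3.4704*t^3 + 0.9231*t^2 + 1.9384*t - 0.7052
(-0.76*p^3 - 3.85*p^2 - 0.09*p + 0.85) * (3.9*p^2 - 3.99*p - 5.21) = -2.964*p^5 - 11.9826*p^4 + 18.9701*p^3 + 23.7326*p^2 - 2.9226*p - 4.4285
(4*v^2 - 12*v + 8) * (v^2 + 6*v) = 4*v^4 + 12*v^3 - 64*v^2 + 48*v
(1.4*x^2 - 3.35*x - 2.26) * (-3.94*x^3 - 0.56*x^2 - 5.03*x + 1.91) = -5.516*x^5 + 12.415*x^4 + 3.7384*x^3 + 20.7901*x^2 + 4.9693*x - 4.3166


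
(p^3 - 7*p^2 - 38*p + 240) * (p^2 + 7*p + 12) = p^5 - 75*p^3 - 110*p^2 + 1224*p + 2880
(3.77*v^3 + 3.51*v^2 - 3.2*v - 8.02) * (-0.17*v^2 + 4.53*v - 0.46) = -0.6409*v^5 + 16.4814*v^4 + 14.7101*v^3 - 14.7472*v^2 - 34.8586*v + 3.6892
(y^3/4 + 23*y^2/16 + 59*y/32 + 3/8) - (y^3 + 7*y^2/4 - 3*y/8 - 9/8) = -3*y^3/4 - 5*y^2/16 + 71*y/32 + 3/2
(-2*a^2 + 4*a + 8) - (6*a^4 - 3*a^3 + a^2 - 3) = -6*a^4 + 3*a^3 - 3*a^2 + 4*a + 11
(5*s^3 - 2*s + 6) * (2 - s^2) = -5*s^5 + 12*s^3 - 6*s^2 - 4*s + 12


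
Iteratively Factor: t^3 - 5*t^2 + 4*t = (t - 4)*(t^2 - t) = (t - 4)*(t - 1)*(t)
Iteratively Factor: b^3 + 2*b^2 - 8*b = (b - 2)*(b^2 + 4*b) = (b - 2)*(b + 4)*(b)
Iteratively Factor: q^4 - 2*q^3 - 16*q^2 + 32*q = (q + 4)*(q^3 - 6*q^2 + 8*q) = (q - 2)*(q + 4)*(q^2 - 4*q) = q*(q - 2)*(q + 4)*(q - 4)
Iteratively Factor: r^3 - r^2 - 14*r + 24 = (r - 3)*(r^2 + 2*r - 8) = (r - 3)*(r + 4)*(r - 2)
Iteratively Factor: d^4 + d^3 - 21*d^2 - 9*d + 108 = (d - 3)*(d^3 + 4*d^2 - 9*d - 36) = (d - 3)*(d + 3)*(d^2 + d - 12) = (d - 3)*(d + 3)*(d + 4)*(d - 3)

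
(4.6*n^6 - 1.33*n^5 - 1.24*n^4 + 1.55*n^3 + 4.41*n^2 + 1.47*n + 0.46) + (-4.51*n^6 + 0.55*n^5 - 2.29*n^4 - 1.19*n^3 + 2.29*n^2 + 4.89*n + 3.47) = 0.0899999999999999*n^6 - 0.78*n^5 - 3.53*n^4 + 0.36*n^3 + 6.7*n^2 + 6.36*n + 3.93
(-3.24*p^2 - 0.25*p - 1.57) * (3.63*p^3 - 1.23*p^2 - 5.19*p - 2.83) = -11.7612*p^5 + 3.0777*p^4 + 11.424*p^3 + 12.3978*p^2 + 8.8558*p + 4.4431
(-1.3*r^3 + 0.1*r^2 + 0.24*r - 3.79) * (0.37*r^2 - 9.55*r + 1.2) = -0.481*r^5 + 12.452*r^4 - 2.4262*r^3 - 3.5743*r^2 + 36.4825*r - 4.548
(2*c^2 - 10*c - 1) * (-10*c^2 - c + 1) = -20*c^4 + 98*c^3 + 22*c^2 - 9*c - 1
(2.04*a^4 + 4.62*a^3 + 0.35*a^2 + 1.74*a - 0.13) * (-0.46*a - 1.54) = -0.9384*a^5 - 5.2668*a^4 - 7.2758*a^3 - 1.3394*a^2 - 2.6198*a + 0.2002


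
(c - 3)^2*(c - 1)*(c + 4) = c^4 - 3*c^3 - 13*c^2 + 51*c - 36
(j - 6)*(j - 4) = j^2 - 10*j + 24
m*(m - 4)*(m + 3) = m^3 - m^2 - 12*m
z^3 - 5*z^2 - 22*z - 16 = (z - 8)*(z + 1)*(z + 2)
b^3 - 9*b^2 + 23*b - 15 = (b - 5)*(b - 3)*(b - 1)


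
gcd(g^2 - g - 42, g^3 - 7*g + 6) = 1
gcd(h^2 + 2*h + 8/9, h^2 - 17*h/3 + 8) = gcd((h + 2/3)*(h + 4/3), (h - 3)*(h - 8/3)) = 1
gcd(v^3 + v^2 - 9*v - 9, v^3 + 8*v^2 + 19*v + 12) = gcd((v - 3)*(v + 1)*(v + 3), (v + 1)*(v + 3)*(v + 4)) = v^2 + 4*v + 3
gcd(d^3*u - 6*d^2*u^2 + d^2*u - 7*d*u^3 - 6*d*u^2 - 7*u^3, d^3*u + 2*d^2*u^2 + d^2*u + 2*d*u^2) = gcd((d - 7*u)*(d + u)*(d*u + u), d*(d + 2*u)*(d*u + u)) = d*u + u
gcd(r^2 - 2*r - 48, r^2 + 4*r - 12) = r + 6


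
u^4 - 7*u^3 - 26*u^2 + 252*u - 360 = (u - 6)*(u - 5)*(u - 2)*(u + 6)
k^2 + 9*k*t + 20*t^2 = (k + 4*t)*(k + 5*t)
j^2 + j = j*(j + 1)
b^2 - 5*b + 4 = (b - 4)*(b - 1)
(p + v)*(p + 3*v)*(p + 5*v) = p^3 + 9*p^2*v + 23*p*v^2 + 15*v^3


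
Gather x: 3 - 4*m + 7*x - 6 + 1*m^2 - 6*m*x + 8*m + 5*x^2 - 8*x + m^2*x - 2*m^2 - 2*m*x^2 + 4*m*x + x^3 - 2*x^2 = -m^2 + 4*m + x^3 + x^2*(3 - 2*m) + x*(m^2 - 2*m - 1) - 3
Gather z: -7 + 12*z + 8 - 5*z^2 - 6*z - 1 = -5*z^2 + 6*z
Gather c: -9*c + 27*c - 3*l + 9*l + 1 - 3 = 18*c + 6*l - 2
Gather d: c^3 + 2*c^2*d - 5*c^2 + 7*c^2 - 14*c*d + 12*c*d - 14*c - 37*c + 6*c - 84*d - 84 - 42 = c^3 + 2*c^2 - 45*c + d*(2*c^2 - 2*c - 84) - 126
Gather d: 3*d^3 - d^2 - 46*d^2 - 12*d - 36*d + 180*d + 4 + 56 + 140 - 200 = 3*d^3 - 47*d^2 + 132*d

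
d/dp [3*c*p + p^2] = 3*c + 2*p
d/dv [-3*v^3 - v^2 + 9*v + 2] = -9*v^2 - 2*v + 9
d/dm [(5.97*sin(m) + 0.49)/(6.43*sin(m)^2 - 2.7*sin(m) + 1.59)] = (-38.3871*sin(m)^2 - 6.3014*sin(m) + 10.8153)*cos(m)/(41.3449*sin(m)^4 - 34.722*sin(m)^3 + 27.7374*sin(m)^2 - 8.586*sin(m) + 2.5281)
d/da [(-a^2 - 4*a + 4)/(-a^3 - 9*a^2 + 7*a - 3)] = (-a^4 - 8*a^3 - 31*a^2 + 78*a - 16)/(a^6 + 18*a^5 + 67*a^4 - 120*a^3 + 103*a^2 - 42*a + 9)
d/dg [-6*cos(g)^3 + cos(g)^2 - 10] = 2*(9*cos(g) - 1)*sin(g)*cos(g)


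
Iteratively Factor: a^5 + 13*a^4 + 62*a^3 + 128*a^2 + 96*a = (a + 4)*(a^4 + 9*a^3 + 26*a^2 + 24*a) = (a + 2)*(a + 4)*(a^3 + 7*a^2 + 12*a) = (a + 2)*(a + 4)^2*(a^2 + 3*a) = (a + 2)*(a + 3)*(a + 4)^2*(a)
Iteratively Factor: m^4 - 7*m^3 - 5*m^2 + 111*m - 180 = (m - 3)*(m^3 - 4*m^2 - 17*m + 60) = (m - 3)*(m + 4)*(m^2 - 8*m + 15) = (m - 5)*(m - 3)*(m + 4)*(m - 3)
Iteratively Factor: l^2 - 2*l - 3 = (l + 1)*(l - 3)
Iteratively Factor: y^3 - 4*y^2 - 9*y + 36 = (y - 3)*(y^2 - y - 12) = (y - 3)*(y + 3)*(y - 4)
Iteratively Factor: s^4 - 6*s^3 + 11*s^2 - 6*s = (s - 3)*(s^3 - 3*s^2 + 2*s) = (s - 3)*(s - 2)*(s^2 - s) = s*(s - 3)*(s - 2)*(s - 1)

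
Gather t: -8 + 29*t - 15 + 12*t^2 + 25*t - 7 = 12*t^2 + 54*t - 30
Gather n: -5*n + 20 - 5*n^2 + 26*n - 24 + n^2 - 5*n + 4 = -4*n^2 + 16*n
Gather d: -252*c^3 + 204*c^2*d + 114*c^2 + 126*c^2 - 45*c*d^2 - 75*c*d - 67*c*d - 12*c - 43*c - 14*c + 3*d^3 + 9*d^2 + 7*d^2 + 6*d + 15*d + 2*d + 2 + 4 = -252*c^3 + 240*c^2 - 69*c + 3*d^3 + d^2*(16 - 45*c) + d*(204*c^2 - 142*c + 23) + 6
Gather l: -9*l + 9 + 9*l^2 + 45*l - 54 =9*l^2 + 36*l - 45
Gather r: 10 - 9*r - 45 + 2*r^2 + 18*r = 2*r^2 + 9*r - 35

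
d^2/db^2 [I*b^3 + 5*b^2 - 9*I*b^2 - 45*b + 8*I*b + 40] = 6*I*b + 10 - 18*I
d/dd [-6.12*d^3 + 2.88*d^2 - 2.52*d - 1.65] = -18.36*d^2 + 5.76*d - 2.52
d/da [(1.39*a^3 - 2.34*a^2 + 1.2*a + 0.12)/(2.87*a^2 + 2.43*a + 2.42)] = (3.9893*a^4 + 6.7554*a^3 + 0.961199999999999*a^2 - 12.0144*a + 2.6124)/(8.2369*a^4 + 13.9482*a^3 + 19.7957*a^2 + 11.7612*a + 5.8564)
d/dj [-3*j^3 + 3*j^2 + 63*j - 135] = -9*j^2 + 6*j + 63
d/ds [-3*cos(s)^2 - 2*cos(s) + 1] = 2*(3*cos(s) + 1)*sin(s)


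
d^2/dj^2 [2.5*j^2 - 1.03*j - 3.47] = 5.00000000000000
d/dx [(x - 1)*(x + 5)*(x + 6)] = 3*x^2 + 20*x + 19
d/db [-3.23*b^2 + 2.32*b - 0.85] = 2.32 - 6.46*b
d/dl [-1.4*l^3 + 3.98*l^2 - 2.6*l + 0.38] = -4.2*l^2 + 7.96*l - 2.6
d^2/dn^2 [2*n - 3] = 0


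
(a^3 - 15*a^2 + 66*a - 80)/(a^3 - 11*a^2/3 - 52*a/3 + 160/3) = 3*(a^2 - 10*a + 16)/(3*a^2 + 4*a - 32)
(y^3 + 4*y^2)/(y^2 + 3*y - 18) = y^2*(y + 4)/(y^2 + 3*y - 18)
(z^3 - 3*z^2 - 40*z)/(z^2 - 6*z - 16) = z*(z + 5)/(z + 2)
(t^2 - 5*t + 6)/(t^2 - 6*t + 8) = (t - 3)/(t - 4)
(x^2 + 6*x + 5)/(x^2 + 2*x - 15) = (x + 1)/(x - 3)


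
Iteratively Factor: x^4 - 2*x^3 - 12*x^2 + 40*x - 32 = (x - 2)*(x^3 - 12*x + 16) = (x - 2)^2*(x^2 + 2*x - 8) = (x - 2)^3*(x + 4)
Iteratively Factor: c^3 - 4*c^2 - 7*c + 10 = (c - 1)*(c^2 - 3*c - 10) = (c - 1)*(c + 2)*(c - 5)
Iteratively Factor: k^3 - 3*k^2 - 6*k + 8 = (k + 2)*(k^2 - 5*k + 4) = (k - 1)*(k + 2)*(k - 4)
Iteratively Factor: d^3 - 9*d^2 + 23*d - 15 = (d - 5)*(d^2 - 4*d + 3) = (d - 5)*(d - 1)*(d - 3)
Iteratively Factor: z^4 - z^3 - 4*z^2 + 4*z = (z)*(z^3 - z^2 - 4*z + 4) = z*(z - 2)*(z^2 + z - 2) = z*(z - 2)*(z - 1)*(z + 2)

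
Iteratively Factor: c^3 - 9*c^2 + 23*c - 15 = (c - 3)*(c^2 - 6*c + 5) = (c - 5)*(c - 3)*(c - 1)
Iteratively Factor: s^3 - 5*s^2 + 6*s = (s - 3)*(s^2 - 2*s) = (s - 3)*(s - 2)*(s)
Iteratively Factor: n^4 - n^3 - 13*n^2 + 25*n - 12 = (n + 4)*(n^3 - 5*n^2 + 7*n - 3) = (n - 1)*(n + 4)*(n^2 - 4*n + 3) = (n - 3)*(n - 1)*(n + 4)*(n - 1)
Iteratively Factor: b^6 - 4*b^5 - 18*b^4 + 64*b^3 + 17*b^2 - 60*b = (b + 4)*(b^5 - 8*b^4 + 14*b^3 + 8*b^2 - 15*b) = (b - 5)*(b + 4)*(b^4 - 3*b^3 - b^2 + 3*b) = b*(b - 5)*(b + 4)*(b^3 - 3*b^2 - b + 3) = b*(b - 5)*(b - 3)*(b + 4)*(b^2 - 1) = b*(b - 5)*(b - 3)*(b - 1)*(b + 4)*(b + 1)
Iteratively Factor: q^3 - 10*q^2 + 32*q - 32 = (q - 4)*(q^2 - 6*q + 8) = (q - 4)*(q - 2)*(q - 4)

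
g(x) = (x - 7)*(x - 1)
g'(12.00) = 16.00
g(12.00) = 55.00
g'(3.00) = -2.00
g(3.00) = -8.00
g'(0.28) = -7.44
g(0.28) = 4.84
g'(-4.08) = -16.16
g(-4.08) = 56.29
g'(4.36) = 0.72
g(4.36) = -8.87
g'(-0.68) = -9.36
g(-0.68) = 12.90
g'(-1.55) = -11.10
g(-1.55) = 21.80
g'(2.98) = -2.04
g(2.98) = -7.96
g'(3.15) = -1.70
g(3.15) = -8.28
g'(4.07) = 0.14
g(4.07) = -9.00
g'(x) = 2*x - 8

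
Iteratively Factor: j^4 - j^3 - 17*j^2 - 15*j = (j + 3)*(j^3 - 4*j^2 - 5*j) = j*(j + 3)*(j^2 - 4*j - 5) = j*(j - 5)*(j + 3)*(j + 1)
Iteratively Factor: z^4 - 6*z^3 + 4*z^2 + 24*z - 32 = (z - 2)*(z^3 - 4*z^2 - 4*z + 16) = (z - 4)*(z - 2)*(z^2 - 4) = (z - 4)*(z - 2)*(z + 2)*(z - 2)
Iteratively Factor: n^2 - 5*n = (n - 5)*(n)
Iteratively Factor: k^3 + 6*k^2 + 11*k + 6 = (k + 1)*(k^2 + 5*k + 6) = (k + 1)*(k + 3)*(k + 2)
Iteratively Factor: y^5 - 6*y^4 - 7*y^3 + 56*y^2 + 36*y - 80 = (y - 4)*(y^4 - 2*y^3 - 15*y^2 - 4*y + 20) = (y - 5)*(y - 4)*(y^3 + 3*y^2 - 4) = (y - 5)*(y - 4)*(y - 1)*(y^2 + 4*y + 4) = (y - 5)*(y - 4)*(y - 1)*(y + 2)*(y + 2)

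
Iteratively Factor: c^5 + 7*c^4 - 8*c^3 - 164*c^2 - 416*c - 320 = (c + 4)*(c^4 + 3*c^3 - 20*c^2 - 84*c - 80) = (c + 2)*(c + 4)*(c^3 + c^2 - 22*c - 40) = (c + 2)^2*(c + 4)*(c^2 - c - 20) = (c - 5)*(c + 2)^2*(c + 4)*(c + 4)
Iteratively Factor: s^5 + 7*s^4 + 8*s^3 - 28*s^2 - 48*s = (s + 4)*(s^4 + 3*s^3 - 4*s^2 - 12*s) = (s + 2)*(s + 4)*(s^3 + s^2 - 6*s) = s*(s + 2)*(s + 4)*(s^2 + s - 6) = s*(s - 2)*(s + 2)*(s + 4)*(s + 3)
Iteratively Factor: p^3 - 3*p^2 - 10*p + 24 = (p - 4)*(p^2 + p - 6) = (p - 4)*(p + 3)*(p - 2)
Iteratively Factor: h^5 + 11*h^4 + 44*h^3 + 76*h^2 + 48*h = (h)*(h^4 + 11*h^3 + 44*h^2 + 76*h + 48) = h*(h + 4)*(h^3 + 7*h^2 + 16*h + 12) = h*(h + 2)*(h + 4)*(h^2 + 5*h + 6) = h*(h + 2)*(h + 3)*(h + 4)*(h + 2)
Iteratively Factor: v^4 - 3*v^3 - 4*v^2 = (v)*(v^3 - 3*v^2 - 4*v) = v^2*(v^2 - 3*v - 4) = v^2*(v - 4)*(v + 1)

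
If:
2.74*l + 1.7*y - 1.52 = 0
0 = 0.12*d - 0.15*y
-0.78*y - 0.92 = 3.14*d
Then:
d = -0.24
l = 0.68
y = -0.20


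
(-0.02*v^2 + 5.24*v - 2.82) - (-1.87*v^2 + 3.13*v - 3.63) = 1.85*v^2 + 2.11*v + 0.81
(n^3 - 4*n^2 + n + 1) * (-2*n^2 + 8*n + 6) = -2*n^5 + 16*n^4 - 28*n^3 - 18*n^2 + 14*n + 6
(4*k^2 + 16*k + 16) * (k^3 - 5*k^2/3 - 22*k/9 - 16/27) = 4*k^5 + 28*k^4/3 - 184*k^3/9 - 1840*k^2/27 - 1312*k/27 - 256/27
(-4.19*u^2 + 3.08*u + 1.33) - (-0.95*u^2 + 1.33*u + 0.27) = -3.24*u^2 + 1.75*u + 1.06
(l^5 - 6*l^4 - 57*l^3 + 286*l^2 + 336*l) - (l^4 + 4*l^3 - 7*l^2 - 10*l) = l^5 - 7*l^4 - 61*l^3 + 293*l^2 + 346*l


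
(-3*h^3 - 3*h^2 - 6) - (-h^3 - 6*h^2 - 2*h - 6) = -2*h^3 + 3*h^2 + 2*h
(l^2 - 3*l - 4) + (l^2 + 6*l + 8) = 2*l^2 + 3*l + 4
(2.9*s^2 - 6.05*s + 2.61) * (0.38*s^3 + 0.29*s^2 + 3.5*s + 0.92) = 1.102*s^5 - 1.458*s^4 + 9.3873*s^3 - 17.7501*s^2 + 3.569*s + 2.4012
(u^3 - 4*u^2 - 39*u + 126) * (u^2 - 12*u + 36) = u^5 - 16*u^4 + 45*u^3 + 450*u^2 - 2916*u + 4536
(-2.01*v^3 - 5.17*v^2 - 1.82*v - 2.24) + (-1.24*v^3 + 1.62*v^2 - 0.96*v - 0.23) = -3.25*v^3 - 3.55*v^2 - 2.78*v - 2.47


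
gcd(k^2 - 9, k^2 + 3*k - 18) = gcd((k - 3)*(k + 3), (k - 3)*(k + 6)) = k - 3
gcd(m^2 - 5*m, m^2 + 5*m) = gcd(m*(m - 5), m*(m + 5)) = m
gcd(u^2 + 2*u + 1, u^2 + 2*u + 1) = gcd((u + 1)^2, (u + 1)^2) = u^2 + 2*u + 1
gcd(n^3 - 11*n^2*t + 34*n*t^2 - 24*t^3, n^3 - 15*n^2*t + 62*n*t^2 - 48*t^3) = n^2 - 7*n*t + 6*t^2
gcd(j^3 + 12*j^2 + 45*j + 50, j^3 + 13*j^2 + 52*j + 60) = j^2 + 7*j + 10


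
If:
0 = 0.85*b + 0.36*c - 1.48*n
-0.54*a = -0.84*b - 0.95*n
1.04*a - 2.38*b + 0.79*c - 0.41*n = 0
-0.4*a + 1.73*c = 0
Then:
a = 0.00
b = 0.00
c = 0.00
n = 0.00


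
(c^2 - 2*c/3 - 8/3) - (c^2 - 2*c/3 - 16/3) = 8/3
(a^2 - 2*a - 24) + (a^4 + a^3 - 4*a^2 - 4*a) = a^4 + a^3 - 3*a^2 - 6*a - 24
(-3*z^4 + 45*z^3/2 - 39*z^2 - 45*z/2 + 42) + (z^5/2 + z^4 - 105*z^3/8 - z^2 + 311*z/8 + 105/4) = z^5/2 - 2*z^4 + 75*z^3/8 - 40*z^2 + 131*z/8 + 273/4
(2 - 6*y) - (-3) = 5 - 6*y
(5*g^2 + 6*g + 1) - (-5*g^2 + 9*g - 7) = 10*g^2 - 3*g + 8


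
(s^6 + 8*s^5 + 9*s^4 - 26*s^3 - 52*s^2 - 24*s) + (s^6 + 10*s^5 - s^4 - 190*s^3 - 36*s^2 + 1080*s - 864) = 2*s^6 + 18*s^5 + 8*s^4 - 216*s^3 - 88*s^2 + 1056*s - 864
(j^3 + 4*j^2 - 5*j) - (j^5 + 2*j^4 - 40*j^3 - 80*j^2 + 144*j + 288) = -j^5 - 2*j^4 + 41*j^3 + 84*j^2 - 149*j - 288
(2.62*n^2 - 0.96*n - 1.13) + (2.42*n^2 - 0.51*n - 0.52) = 5.04*n^2 - 1.47*n - 1.65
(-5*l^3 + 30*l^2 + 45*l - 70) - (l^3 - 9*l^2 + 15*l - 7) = -6*l^3 + 39*l^2 + 30*l - 63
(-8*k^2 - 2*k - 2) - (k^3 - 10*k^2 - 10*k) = -k^3 + 2*k^2 + 8*k - 2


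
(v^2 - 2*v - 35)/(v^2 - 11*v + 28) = (v + 5)/(v - 4)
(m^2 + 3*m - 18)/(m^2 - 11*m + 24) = (m + 6)/(m - 8)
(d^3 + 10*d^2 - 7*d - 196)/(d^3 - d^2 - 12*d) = (d^2 + 14*d + 49)/(d*(d + 3))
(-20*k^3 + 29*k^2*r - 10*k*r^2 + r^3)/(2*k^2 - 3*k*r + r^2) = (20*k^2 - 9*k*r + r^2)/(-2*k + r)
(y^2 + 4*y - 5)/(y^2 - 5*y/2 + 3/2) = 2*(y + 5)/(2*y - 3)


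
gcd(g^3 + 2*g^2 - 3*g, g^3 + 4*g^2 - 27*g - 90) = g + 3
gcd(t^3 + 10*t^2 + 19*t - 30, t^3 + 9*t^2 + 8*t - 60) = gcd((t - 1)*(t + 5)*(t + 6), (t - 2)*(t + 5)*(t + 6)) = t^2 + 11*t + 30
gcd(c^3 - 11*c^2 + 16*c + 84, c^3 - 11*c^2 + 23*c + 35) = c - 7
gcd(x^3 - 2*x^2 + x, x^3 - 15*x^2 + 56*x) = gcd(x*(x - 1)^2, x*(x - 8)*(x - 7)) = x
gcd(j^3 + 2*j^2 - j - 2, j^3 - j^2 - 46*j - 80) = j + 2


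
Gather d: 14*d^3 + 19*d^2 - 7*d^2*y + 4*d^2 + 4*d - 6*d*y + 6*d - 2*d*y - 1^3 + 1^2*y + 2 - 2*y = 14*d^3 + d^2*(23 - 7*y) + d*(10 - 8*y) - y + 1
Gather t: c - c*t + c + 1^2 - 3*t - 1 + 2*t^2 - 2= 2*c + 2*t^2 + t*(-c - 3) - 2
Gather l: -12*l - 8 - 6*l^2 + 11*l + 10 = -6*l^2 - l + 2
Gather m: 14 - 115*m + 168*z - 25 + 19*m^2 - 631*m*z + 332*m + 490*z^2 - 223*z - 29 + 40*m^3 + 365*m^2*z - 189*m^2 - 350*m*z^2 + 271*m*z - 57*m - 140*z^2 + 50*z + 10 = 40*m^3 + m^2*(365*z - 170) + m*(-350*z^2 - 360*z + 160) + 350*z^2 - 5*z - 30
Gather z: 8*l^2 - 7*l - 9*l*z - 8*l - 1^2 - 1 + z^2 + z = 8*l^2 - 15*l + z^2 + z*(1 - 9*l) - 2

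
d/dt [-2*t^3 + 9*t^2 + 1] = 6*t*(3 - t)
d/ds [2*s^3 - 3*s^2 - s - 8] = 6*s^2 - 6*s - 1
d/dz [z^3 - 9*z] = 3*z^2 - 9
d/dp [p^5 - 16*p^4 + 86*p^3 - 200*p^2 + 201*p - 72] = 5*p^4 - 64*p^3 + 258*p^2 - 400*p + 201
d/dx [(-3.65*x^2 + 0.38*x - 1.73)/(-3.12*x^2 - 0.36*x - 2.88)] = (2.4996*x^2 + 10.2288*x - 1.7172)/(9.7344*x^4 + 2.2464*x^3 + 18.1008*x^2 + 2.0736*x + 8.2944)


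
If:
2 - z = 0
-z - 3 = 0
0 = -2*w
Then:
No Solution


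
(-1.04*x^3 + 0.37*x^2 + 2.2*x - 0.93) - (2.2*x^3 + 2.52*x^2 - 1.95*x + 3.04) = -3.24*x^3 - 2.15*x^2 + 4.15*x - 3.97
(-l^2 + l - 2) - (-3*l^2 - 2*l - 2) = 2*l^2 + 3*l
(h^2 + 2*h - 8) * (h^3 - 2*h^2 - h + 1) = h^5 - 13*h^3 + 15*h^2 + 10*h - 8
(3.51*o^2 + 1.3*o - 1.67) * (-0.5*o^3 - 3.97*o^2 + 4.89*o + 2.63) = -1.755*o^5 - 14.5847*o^4 + 12.8379*o^3 + 22.2182*o^2 - 4.7473*o - 4.3921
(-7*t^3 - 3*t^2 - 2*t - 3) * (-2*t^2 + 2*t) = 14*t^5 - 8*t^4 - 2*t^3 + 2*t^2 - 6*t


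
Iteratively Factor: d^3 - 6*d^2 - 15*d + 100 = (d - 5)*(d^2 - d - 20) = (d - 5)^2*(d + 4)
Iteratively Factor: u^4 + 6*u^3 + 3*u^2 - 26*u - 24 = (u - 2)*(u^3 + 8*u^2 + 19*u + 12) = (u - 2)*(u + 3)*(u^2 + 5*u + 4) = (u - 2)*(u + 3)*(u + 4)*(u + 1)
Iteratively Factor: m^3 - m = (m)*(m^2 - 1) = m*(m + 1)*(m - 1)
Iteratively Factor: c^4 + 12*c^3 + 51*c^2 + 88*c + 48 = (c + 3)*(c^3 + 9*c^2 + 24*c + 16) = (c + 3)*(c + 4)*(c^2 + 5*c + 4) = (c + 1)*(c + 3)*(c + 4)*(c + 4)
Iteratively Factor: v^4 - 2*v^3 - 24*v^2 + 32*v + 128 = (v + 2)*(v^3 - 4*v^2 - 16*v + 64) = (v - 4)*(v + 2)*(v^2 - 16) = (v - 4)*(v + 2)*(v + 4)*(v - 4)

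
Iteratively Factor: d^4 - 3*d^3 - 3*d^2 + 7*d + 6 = (d + 1)*(d^3 - 4*d^2 + d + 6) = (d - 2)*(d + 1)*(d^2 - 2*d - 3) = (d - 2)*(d + 1)^2*(d - 3)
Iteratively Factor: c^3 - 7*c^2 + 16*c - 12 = (c - 2)*(c^2 - 5*c + 6) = (c - 2)^2*(c - 3)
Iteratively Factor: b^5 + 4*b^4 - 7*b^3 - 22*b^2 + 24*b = (b + 4)*(b^4 - 7*b^2 + 6*b) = (b - 2)*(b + 4)*(b^3 + 2*b^2 - 3*b) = (b - 2)*(b + 3)*(b + 4)*(b^2 - b) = b*(b - 2)*(b + 3)*(b + 4)*(b - 1)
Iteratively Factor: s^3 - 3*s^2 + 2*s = (s)*(s^2 - 3*s + 2) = s*(s - 2)*(s - 1)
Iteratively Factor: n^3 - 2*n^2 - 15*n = (n - 5)*(n^2 + 3*n) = n*(n - 5)*(n + 3)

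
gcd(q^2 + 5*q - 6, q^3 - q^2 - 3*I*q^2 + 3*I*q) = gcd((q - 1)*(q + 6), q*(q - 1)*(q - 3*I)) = q - 1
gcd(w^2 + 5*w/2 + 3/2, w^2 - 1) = w + 1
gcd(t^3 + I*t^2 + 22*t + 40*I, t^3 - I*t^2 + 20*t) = t^2 - I*t + 20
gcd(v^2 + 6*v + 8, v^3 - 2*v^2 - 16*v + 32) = v + 4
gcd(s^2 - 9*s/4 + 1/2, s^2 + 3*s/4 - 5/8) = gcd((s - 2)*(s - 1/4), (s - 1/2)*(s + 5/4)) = 1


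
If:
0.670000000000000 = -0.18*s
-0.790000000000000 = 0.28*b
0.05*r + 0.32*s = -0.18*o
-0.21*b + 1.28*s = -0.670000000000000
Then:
No Solution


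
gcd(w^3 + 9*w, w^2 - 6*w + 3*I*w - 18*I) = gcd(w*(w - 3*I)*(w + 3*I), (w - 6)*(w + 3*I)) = w + 3*I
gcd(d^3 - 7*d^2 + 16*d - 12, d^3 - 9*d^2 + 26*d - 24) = d^2 - 5*d + 6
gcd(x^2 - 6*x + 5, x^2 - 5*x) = x - 5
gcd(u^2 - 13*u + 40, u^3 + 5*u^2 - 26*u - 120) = u - 5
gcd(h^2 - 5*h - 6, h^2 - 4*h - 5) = h + 1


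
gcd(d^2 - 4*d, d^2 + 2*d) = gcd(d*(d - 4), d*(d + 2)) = d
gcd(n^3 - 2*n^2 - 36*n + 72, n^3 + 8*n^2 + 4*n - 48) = n^2 + 4*n - 12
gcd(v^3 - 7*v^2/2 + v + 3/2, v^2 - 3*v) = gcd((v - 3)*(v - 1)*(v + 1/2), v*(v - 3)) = v - 3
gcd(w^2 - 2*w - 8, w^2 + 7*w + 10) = w + 2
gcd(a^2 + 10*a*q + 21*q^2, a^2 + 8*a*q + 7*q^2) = a + 7*q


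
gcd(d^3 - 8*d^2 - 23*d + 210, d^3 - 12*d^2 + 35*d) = d - 7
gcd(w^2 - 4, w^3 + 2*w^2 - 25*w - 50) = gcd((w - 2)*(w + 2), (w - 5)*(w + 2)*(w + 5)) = w + 2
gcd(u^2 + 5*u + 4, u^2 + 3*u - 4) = u + 4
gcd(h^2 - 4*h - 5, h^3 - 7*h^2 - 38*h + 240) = h - 5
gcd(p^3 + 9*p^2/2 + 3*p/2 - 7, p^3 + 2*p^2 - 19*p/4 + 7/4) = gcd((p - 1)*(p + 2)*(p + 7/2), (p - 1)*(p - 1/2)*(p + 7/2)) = p^2 + 5*p/2 - 7/2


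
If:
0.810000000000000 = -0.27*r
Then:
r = -3.00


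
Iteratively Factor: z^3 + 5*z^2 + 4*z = (z)*(z^2 + 5*z + 4) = z*(z + 1)*(z + 4)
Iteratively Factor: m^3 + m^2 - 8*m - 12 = (m - 3)*(m^2 + 4*m + 4) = (m - 3)*(m + 2)*(m + 2)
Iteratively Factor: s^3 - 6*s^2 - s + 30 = (s - 5)*(s^2 - s - 6) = (s - 5)*(s + 2)*(s - 3)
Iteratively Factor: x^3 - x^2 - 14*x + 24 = (x - 2)*(x^2 + x - 12) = (x - 2)*(x + 4)*(x - 3)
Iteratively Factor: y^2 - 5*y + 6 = (y - 3)*(y - 2)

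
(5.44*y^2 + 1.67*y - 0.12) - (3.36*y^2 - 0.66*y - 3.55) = 2.08*y^2 + 2.33*y + 3.43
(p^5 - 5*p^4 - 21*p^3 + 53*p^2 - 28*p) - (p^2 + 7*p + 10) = p^5 - 5*p^4 - 21*p^3 + 52*p^2 - 35*p - 10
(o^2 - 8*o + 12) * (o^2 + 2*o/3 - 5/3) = o^4 - 22*o^3/3 + 5*o^2 + 64*o/3 - 20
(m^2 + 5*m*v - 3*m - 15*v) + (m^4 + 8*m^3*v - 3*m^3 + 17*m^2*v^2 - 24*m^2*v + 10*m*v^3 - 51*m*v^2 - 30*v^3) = m^4 + 8*m^3*v - 3*m^3 + 17*m^2*v^2 - 24*m^2*v + m^2 + 10*m*v^3 - 51*m*v^2 + 5*m*v - 3*m - 30*v^3 - 15*v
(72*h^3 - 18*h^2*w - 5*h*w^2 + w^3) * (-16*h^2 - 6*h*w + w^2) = -1152*h^5 - 144*h^4*w + 260*h^3*w^2 - 4*h^2*w^3 - 11*h*w^4 + w^5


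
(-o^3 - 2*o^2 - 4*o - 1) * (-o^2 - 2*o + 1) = o^5 + 4*o^4 + 7*o^3 + 7*o^2 - 2*o - 1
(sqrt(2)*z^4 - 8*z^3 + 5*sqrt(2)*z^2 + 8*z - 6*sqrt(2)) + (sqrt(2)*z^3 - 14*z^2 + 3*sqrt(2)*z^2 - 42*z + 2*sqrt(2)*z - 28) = sqrt(2)*z^4 - 8*z^3 + sqrt(2)*z^3 - 14*z^2 + 8*sqrt(2)*z^2 - 34*z + 2*sqrt(2)*z - 28 - 6*sqrt(2)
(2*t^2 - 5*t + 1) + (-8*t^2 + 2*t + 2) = -6*t^2 - 3*t + 3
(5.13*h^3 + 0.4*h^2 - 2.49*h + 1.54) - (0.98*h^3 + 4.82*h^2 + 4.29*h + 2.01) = 4.15*h^3 - 4.42*h^2 - 6.78*h - 0.47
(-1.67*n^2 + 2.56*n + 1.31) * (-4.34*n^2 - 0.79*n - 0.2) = 7.2478*n^4 - 9.7911*n^3 - 7.3738*n^2 - 1.5469*n - 0.262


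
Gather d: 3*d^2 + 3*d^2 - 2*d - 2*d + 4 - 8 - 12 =6*d^2 - 4*d - 16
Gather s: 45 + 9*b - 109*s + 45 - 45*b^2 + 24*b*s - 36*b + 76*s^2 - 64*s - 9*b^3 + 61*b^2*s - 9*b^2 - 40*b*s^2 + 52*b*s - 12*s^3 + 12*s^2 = -9*b^3 - 54*b^2 - 27*b - 12*s^3 + s^2*(88 - 40*b) + s*(61*b^2 + 76*b - 173) + 90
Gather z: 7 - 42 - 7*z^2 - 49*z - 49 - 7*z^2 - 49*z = -14*z^2 - 98*z - 84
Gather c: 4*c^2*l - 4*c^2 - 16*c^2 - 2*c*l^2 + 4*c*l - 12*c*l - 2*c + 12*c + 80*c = c^2*(4*l - 20) + c*(-2*l^2 - 8*l + 90)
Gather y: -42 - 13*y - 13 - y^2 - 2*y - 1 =-y^2 - 15*y - 56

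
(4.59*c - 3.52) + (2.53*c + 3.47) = 7.12*c - 0.0499999999999998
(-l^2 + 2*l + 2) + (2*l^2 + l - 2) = l^2 + 3*l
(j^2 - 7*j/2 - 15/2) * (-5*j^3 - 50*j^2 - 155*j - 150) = -5*j^5 - 65*j^4/2 + 115*j^3/2 + 1535*j^2/2 + 3375*j/2 + 1125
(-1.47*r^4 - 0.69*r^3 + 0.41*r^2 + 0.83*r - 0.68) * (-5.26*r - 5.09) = 7.7322*r^5 + 11.1117*r^4 + 1.3555*r^3 - 6.4527*r^2 - 0.647899999999999*r + 3.4612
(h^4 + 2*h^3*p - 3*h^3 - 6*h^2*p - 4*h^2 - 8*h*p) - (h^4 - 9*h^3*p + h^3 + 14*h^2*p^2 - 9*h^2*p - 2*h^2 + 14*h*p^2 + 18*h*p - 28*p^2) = 11*h^3*p - 4*h^3 - 14*h^2*p^2 + 3*h^2*p - 2*h^2 - 14*h*p^2 - 26*h*p + 28*p^2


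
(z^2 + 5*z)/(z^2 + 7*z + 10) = z/(z + 2)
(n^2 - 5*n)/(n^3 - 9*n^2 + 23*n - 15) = n/(n^2 - 4*n + 3)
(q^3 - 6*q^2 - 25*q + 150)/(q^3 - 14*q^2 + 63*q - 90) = (q + 5)/(q - 3)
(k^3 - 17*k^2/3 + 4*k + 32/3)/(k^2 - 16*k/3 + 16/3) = (3*k^2 - 5*k - 8)/(3*k - 4)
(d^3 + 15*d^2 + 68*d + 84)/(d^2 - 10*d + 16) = (d^3 + 15*d^2 + 68*d + 84)/(d^2 - 10*d + 16)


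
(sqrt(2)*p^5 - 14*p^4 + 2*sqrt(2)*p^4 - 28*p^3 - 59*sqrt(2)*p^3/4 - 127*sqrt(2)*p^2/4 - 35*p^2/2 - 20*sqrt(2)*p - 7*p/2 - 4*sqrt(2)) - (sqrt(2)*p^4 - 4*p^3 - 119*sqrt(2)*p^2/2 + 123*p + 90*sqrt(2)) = sqrt(2)*p^5 - 14*p^4 + sqrt(2)*p^4 - 24*p^3 - 59*sqrt(2)*p^3/4 - 35*p^2/2 + 111*sqrt(2)*p^2/4 - 253*p/2 - 20*sqrt(2)*p - 94*sqrt(2)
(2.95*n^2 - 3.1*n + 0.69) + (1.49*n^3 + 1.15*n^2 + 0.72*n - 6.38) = 1.49*n^3 + 4.1*n^2 - 2.38*n - 5.69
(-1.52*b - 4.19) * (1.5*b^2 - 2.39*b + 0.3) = -2.28*b^3 - 2.6522*b^2 + 9.5581*b - 1.257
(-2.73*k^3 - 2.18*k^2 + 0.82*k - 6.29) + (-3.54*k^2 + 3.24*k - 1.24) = -2.73*k^3 - 5.72*k^2 + 4.06*k - 7.53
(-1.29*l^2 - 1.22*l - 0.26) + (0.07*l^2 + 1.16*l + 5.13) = -1.22*l^2 - 0.0600000000000001*l + 4.87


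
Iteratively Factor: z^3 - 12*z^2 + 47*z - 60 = (z - 4)*(z^2 - 8*z + 15) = (z - 5)*(z - 4)*(z - 3)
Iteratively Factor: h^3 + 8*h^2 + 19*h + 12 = (h + 3)*(h^2 + 5*h + 4) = (h + 3)*(h + 4)*(h + 1)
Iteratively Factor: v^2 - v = (v - 1)*(v)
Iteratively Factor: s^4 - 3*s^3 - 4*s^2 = (s - 4)*(s^3 + s^2) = s*(s - 4)*(s^2 + s) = s^2*(s - 4)*(s + 1)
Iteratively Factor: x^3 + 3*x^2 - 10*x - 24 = (x + 4)*(x^2 - x - 6) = (x - 3)*(x + 4)*(x + 2)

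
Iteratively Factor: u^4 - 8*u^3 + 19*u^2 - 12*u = (u)*(u^3 - 8*u^2 + 19*u - 12) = u*(u - 1)*(u^2 - 7*u + 12) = u*(u - 4)*(u - 1)*(u - 3)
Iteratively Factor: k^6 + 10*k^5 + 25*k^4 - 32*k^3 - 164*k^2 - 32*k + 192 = (k + 2)*(k^5 + 8*k^4 + 9*k^3 - 50*k^2 - 64*k + 96) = (k - 2)*(k + 2)*(k^4 + 10*k^3 + 29*k^2 + 8*k - 48) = (k - 2)*(k + 2)*(k + 4)*(k^3 + 6*k^2 + 5*k - 12) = (k - 2)*(k + 2)*(k + 4)^2*(k^2 + 2*k - 3) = (k - 2)*(k - 1)*(k + 2)*(k + 4)^2*(k + 3)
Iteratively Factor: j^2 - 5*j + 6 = (j - 2)*(j - 3)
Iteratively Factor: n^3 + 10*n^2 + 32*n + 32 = (n + 4)*(n^2 + 6*n + 8) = (n + 4)^2*(n + 2)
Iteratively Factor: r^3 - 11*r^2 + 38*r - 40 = (r - 2)*(r^2 - 9*r + 20) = (r - 4)*(r - 2)*(r - 5)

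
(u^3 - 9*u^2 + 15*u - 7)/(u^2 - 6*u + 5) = (u^2 - 8*u + 7)/(u - 5)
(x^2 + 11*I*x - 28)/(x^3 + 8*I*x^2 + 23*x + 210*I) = (x + 4*I)/(x^2 + I*x + 30)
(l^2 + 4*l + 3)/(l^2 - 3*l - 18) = (l + 1)/(l - 6)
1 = 1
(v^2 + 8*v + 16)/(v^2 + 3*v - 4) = (v + 4)/(v - 1)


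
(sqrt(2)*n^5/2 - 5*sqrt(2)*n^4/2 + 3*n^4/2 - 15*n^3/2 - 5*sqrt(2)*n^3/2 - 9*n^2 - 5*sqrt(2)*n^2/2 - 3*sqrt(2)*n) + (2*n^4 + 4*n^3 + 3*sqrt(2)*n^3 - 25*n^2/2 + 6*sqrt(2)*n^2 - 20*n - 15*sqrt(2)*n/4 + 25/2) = sqrt(2)*n^5/2 - 5*sqrt(2)*n^4/2 + 7*n^4/2 - 7*n^3/2 + sqrt(2)*n^3/2 - 43*n^2/2 + 7*sqrt(2)*n^2/2 - 20*n - 27*sqrt(2)*n/4 + 25/2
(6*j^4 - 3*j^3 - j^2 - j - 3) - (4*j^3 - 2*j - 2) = 6*j^4 - 7*j^3 - j^2 + j - 1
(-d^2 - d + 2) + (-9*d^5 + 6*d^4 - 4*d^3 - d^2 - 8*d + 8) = -9*d^5 + 6*d^4 - 4*d^3 - 2*d^2 - 9*d + 10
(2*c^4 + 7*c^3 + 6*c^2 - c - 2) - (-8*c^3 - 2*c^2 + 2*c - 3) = 2*c^4 + 15*c^3 + 8*c^2 - 3*c + 1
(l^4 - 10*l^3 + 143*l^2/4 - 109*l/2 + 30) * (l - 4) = l^5 - 14*l^4 + 303*l^3/4 - 395*l^2/2 + 248*l - 120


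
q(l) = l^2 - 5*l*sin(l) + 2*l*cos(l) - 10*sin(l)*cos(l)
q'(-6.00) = 12.24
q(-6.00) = 30.18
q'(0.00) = -8.00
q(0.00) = 0.00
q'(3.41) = 15.87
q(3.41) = 7.02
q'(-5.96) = 12.45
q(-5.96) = 30.67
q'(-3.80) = -25.13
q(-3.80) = 36.92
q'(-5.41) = 14.05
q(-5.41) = 38.12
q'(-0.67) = 2.84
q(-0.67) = 2.19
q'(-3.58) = -30.66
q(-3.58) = 30.74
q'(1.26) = 2.17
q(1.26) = -6.55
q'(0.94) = -2.23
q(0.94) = -6.57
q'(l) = -2*l*sin(l) - 5*l*cos(l) + 2*l + 10*sin(l)^2 - 5*sin(l) - 10*cos(l)^2 + 2*cos(l)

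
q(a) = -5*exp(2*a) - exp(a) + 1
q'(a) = -10*exp(2*a) - exp(a)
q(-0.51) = -1.40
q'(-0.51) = -4.21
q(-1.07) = 0.07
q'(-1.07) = -1.52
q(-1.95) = 0.76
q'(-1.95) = -0.34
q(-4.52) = 0.99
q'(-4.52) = -0.01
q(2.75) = -1238.10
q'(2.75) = -2462.56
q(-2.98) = 0.94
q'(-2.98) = -0.08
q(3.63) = -7148.00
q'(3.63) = -14260.28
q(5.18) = -158032.59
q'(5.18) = -315889.50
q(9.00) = -328307947.77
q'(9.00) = -656607794.46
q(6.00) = -814176.39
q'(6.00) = -1627951.34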